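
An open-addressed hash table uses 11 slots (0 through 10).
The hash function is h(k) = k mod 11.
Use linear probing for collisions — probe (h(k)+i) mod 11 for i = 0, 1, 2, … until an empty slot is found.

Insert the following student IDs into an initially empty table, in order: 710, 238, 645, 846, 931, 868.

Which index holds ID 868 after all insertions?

0

Insert 710: h=6, slot 6 empty → index 6.
Insert 238: h=7, slot 7 empty → index 7.
Insert 645: h=7, slot 7 occupied → index 8.
Insert 846: h=10, slot 10 empty → index 10.
Insert 931: h=7, slots 7,8 occupied → index 9.
Insert 868: h=10, slot 10 occupied → index 0.
Table: [868, ., ., ., ., ., 710, 238, 645, 931, 846]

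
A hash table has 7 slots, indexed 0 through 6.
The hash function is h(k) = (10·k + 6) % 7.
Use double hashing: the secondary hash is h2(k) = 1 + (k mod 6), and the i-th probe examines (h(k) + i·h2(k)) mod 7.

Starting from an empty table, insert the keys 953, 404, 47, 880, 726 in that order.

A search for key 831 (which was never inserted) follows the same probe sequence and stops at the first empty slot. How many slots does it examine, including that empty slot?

Insert 953: h=2, slot 2 empty -> index 2.
Insert 404: h=0, slot 0 empty -> index 0.
Insert 47: h=0, h2=6, slot 0 occupied -> index 6.
Insert 880: h=0, h2=5, slot 0 occupied -> index 5.
Insert 726: h=0, h2=1, slot 0 occupied -> index 1.
Table: [404, 726, 953, -, -, 880, 47]
Lookup 831: h=0, h2=4, probe 0,4 → slot 4 empty, not found.

2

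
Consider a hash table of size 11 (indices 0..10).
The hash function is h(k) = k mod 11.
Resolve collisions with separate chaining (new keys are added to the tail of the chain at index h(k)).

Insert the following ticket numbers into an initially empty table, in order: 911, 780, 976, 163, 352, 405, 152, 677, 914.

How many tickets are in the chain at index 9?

911 -> bucket 9
780 -> bucket 10
976 -> bucket 8
163 -> bucket 9 (collision)
352 -> bucket 0
405 -> bucket 9 (collision)
152 -> bucket 9 (collision)
677 -> bucket 6
914 -> bucket 1
Final buckets:
0: 352
1: 914
2: .
3: .
4: .
5: .
6: 677
7: .
8: 976
9: 911 -> 163 -> 405 -> 152
10: 780

4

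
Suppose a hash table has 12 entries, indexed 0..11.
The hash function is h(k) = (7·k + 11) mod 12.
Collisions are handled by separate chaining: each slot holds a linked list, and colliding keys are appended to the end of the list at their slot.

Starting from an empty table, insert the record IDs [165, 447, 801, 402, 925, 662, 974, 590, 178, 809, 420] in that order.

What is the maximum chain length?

165 -> bucket 2
447 -> bucket 8
801 -> bucket 2 (collision)
402 -> bucket 5
925 -> bucket 6
662 -> bucket 1
974 -> bucket 1 (collision)
590 -> bucket 1 (collision)
178 -> bucket 9
809 -> bucket 10
420 -> bucket 11
Final buckets:
0: _
1: 662 -> 974 -> 590
2: 165 -> 801
3: _
4: _
5: 402
6: 925
7: _
8: 447
9: 178
10: 809
11: 420

3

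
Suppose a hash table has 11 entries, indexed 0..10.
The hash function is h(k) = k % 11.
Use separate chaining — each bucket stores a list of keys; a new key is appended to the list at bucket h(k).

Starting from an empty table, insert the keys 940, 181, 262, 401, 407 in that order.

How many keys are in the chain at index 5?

3

940 → bucket 5
181 → bucket 5 (collision)
262 → bucket 9
401 → bucket 5 (collision)
407 → bucket 0
Final buckets:
0: 407
1: -
2: -
3: -
4: -
5: 940 -> 181 -> 401
6: -
7: -
8: -
9: 262
10: -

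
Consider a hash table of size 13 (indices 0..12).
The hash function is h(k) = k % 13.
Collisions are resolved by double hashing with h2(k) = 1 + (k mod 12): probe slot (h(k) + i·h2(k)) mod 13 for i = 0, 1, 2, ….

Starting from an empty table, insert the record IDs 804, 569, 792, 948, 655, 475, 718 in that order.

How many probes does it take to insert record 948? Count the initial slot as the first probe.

2

Insert 804: h=11, slot 11 empty -> index 11.
Insert 569: h=10, slot 10 empty -> index 10.
Insert 792: h=12, slot 12 empty -> index 12.
Insert 948: h=12, h2=1, slot 12 occupied -> index 0.
Insert 655: h=5, slot 5 empty -> index 5.
Insert 475: h=7, slot 7 empty -> index 7.
Insert 718: h=3, slot 3 empty -> index 3.
Table: [948, _, _, 718, _, 655, _, 475, _, _, 569, 804, 792]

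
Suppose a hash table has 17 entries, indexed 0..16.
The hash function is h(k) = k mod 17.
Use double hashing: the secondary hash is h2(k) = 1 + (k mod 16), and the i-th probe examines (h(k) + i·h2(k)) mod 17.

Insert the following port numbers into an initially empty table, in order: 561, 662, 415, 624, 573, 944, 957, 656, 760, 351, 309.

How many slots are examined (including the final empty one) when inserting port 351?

Insert 561: h=0, slot 0 empty => index 0.
Insert 662: h=16, slot 16 empty => index 16.
Insert 415: h=7, slot 7 empty => index 7.
Insert 624: h=12, slot 12 empty => index 12.
Insert 573: h=12, h2=14, slot 12 occupied => index 9.
Insert 944: h=9, h2=1, slot 9 occupied => index 10.
Insert 957: h=5, slot 5 empty => index 5.
Insert 656: h=10, h2=1, slot 10 occupied => index 11.
Insert 760: h=12, h2=9, slot 12 occupied => index 4.
Insert 351: h=11, h2=16, slots 11,10,9 occupied => index 8.
Insert 309: h=3, slot 3 empty => index 3.
Table: [561, -, -, 309, 760, 957, -, 415, 351, 573, 944, 656, 624, -, -, -, 662]

4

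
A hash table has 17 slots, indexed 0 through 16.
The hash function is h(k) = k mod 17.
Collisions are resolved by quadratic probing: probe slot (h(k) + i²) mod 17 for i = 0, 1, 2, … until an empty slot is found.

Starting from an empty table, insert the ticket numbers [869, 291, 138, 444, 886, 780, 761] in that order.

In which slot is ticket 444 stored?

11

869 hashes to 2; slot 2 is free → place at 2.
291 hashes to 2; 2 taken → place at 3.
138 hashes to 2; 2,3 taken → place at 6.
444 hashes to 2; 2,3,6 taken → place at 11.
886 hashes to 2; 2,3,6,11 taken → place at 1.
780 hashes to 15; slot 15 is free → place at 15.
761 hashes to 13; slot 13 is free → place at 13.
Table: [—, 886, 869, 291, —, —, 138, —, —, —, —, 444, —, 761, —, 780, —]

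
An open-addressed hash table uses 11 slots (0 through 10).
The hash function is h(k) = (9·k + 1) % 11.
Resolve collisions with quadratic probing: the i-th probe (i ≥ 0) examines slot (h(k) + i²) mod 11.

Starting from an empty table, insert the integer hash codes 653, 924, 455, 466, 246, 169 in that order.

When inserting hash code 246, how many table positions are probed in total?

Insert 653: h=4, slot 4 empty → index 4.
Insert 924: h=1, slot 1 empty → index 1.
Insert 455: h=4, slot 4 occupied → index 5.
Insert 466: h=4, slots 4,5 occupied → index 8.
Insert 246: h=4, slots 4,5,8 occupied → index 2.
Insert 169: h=4, slots 4,5,8,2 occupied → index 9.
Table: [-, 924, 246, -, 653, 455, -, -, 466, 169, -]

4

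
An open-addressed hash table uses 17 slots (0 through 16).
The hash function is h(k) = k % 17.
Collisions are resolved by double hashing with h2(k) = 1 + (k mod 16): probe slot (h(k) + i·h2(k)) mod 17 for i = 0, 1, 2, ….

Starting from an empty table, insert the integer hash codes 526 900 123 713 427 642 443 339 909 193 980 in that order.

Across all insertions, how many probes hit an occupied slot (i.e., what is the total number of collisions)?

526 hashes to 16; slot 16 is free => place at 16.
900 hashes to 16, h2=5; 16 taken => place at 4.
123 hashes to 4, h2=12; 4,16 taken => place at 11.
713 hashes to 16, h2=10; 16 taken => place at 9.
427 hashes to 2; slot 2 is free => place at 2.
642 hashes to 13; slot 13 is free => place at 13.
443 hashes to 1; slot 1 is free => place at 1.
339 hashes to 16, h2=4; 16 taken => place at 3.
909 hashes to 8; slot 8 is free => place at 8.
193 hashes to 6; slot 6 is free => place at 6.
980 hashes to 11, h2=5; 11,16,4,9 taken => place at 14.
Table: [—, 443, 427, 339, 900, —, 193, —, 909, 713, —, 123, —, 642, 980, —, 526]

9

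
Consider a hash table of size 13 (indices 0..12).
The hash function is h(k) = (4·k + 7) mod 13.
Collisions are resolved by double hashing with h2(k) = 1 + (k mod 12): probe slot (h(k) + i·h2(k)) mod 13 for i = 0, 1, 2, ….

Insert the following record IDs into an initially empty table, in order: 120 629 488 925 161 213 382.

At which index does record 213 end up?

11

120 hashes to 6; slot 6 is free → place at 6.
629 hashes to 1; slot 1 is free → place at 1.
488 hashes to 9; slot 9 is free → place at 9.
925 hashes to 2; slot 2 is free → place at 2.
161 hashes to 1, h2=6; 1 taken → place at 7.
213 hashes to 1, h2=10; 1 taken → place at 11.
382 hashes to 1, h2=11; 1 taken → place at 12.
Table: [_, 629, 925, _, _, _, 120, 161, _, 488, _, 213, 382]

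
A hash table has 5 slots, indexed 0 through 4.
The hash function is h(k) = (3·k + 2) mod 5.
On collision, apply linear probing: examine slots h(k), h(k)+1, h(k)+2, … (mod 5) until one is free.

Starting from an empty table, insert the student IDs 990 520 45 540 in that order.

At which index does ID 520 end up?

3

Insert 990: h=2, slot 2 empty -> index 2.
Insert 520: h=2, slot 2 occupied -> index 3.
Insert 45: h=2, slots 2,3 occupied -> index 4.
Insert 540: h=2, slots 2,3,4 occupied -> index 0.
Table: [540, ∅, 990, 520, 45]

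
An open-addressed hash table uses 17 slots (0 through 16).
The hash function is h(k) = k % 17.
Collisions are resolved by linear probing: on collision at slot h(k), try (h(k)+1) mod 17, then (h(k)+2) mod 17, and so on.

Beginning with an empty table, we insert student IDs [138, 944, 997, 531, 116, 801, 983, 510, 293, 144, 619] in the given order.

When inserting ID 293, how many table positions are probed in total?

2

138: h=2 → slot 2
944: h=9 → slot 9
997: h=11 → slot 11
531: h=4 → slot 4
116: h=14 → slot 14
801: h=2, probe 2,3 → slot 3
983: h=14, probe 14,15 → slot 15
510: h=0 → slot 0
293: h=4, probe 4,5 → slot 5
144: h=8 → slot 8
619: h=7 → slot 7
Table: [510, ., 138, 801, 531, 293, ., 619, 144, 944, ., 997, ., ., 116, 983, .]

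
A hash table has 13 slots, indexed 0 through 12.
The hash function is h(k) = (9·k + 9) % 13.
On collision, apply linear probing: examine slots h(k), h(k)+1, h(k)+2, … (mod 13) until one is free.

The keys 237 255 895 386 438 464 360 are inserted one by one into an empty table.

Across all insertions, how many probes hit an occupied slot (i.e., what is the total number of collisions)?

6

237: h=10 => slot 10
255: h=3 => slot 3
895: h=4 => slot 4
386: h=12 => slot 12
438: h=12, probe 12,0 => slot 0
464: h=12, probe 12,0,1 => slot 1
360: h=12, probe 12,0,1,2 => slot 2
Table: [438, 464, 360, 255, 895, ., ., ., ., ., 237, ., 386]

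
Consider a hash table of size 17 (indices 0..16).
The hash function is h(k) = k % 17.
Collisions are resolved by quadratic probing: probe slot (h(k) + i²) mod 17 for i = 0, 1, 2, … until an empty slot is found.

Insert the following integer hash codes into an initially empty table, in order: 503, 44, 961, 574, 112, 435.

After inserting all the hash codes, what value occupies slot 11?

503 hashes to 10; slot 10 is free => place at 10.
44 hashes to 10; 10 taken => place at 11.
961 hashes to 9; slot 9 is free => place at 9.
574 hashes to 13; slot 13 is free => place at 13.
112 hashes to 10; 10,11 taken => place at 14.
435 hashes to 10; 10,11,14 taken => place at 2.
Table: [_, _, 435, _, _, _, _, _, _, 961, 503, 44, _, 574, 112, _, _]

44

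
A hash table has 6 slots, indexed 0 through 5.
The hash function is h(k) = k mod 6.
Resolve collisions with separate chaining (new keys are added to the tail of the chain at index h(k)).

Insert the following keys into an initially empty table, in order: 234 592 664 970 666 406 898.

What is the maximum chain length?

Insert 234: h=0, bucket 0 empty → new chain.
Insert 592: h=4, bucket 4 empty → new chain.
Insert 664: h=4, bucket 4 nonempty → append to chain.
Insert 970: h=4, bucket 4 nonempty → append to chain.
Insert 666: h=0, bucket 0 nonempty → append to chain.
Insert 406: h=4, bucket 4 nonempty → append to chain.
Insert 898: h=4, bucket 4 nonempty → append to chain.
Final buckets:
0: 234 -> 666
1: _
2: _
3: _
4: 592 -> 664 -> 970 -> 406 -> 898
5: _

5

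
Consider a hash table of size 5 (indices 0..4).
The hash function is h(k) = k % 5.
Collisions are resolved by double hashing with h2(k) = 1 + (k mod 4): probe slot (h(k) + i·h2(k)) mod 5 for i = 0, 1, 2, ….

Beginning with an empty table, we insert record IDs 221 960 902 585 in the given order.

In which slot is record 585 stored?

Insert 221: h=1, slot 1 empty → index 1.
Insert 960: h=0, slot 0 empty → index 0.
Insert 902: h=2, slot 2 empty → index 2.
Insert 585: h=0, h2=2, slots 0,2 occupied → index 4.
Table: [960, 221, 902, ., 585]

4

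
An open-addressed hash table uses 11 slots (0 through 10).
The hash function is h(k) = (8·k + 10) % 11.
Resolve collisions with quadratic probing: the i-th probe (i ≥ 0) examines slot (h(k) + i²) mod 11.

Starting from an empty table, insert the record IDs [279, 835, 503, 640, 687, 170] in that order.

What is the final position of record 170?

Insert 279: h=9, slot 9 empty -> index 9.
Insert 835: h=2, slot 2 empty -> index 2.
Insert 503: h=8, slot 8 empty -> index 8.
Insert 640: h=4, slot 4 empty -> index 4.
Insert 687: h=6, slot 6 empty -> index 6.
Insert 170: h=6, slot 6 occupied -> index 7.
Table: [∅, ∅, 835, ∅, 640, ∅, 687, 170, 503, 279, ∅]

7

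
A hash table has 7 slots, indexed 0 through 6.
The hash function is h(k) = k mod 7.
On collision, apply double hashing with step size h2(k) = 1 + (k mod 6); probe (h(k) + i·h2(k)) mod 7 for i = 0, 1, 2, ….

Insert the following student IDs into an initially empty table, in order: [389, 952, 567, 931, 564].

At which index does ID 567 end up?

1

389: h=4 => slot 4
952: h=0 => slot 0
567: h=0, h2=4, probe 0,4,1 => slot 1
931: h=0, h2=2, probe 0,2 => slot 2
564: h=4, h2=1, probe 4,5 => slot 5
Table: [952, 567, 931, _, 389, 564, _]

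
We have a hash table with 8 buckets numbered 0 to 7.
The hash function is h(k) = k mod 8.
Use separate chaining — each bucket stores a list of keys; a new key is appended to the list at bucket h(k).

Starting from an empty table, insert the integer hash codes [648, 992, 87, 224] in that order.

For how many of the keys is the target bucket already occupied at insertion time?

648 -> bucket 0
992 -> bucket 0 (collision)
87 -> bucket 7
224 -> bucket 0 (collision)
Final buckets:
0: 648 -> 992 -> 224
1: _
2: _
3: _
4: _
5: _
6: _
7: 87

2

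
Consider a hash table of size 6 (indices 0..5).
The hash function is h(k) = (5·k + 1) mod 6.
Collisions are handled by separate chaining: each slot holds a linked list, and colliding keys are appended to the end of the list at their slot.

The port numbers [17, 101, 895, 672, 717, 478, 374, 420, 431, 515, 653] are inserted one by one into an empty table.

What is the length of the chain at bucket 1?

Insert 17: h=2, bucket 2 empty -> new chain.
Insert 101: h=2, bucket 2 nonempty -> append to chain.
Insert 895: h=0, bucket 0 empty -> new chain.
Insert 672: h=1, bucket 1 empty -> new chain.
Insert 717: h=4, bucket 4 empty -> new chain.
Insert 478: h=3, bucket 3 empty -> new chain.
Insert 374: h=5, bucket 5 empty -> new chain.
Insert 420: h=1, bucket 1 nonempty -> append to chain.
Insert 431: h=2, bucket 2 nonempty -> append to chain.
Insert 515: h=2, bucket 2 nonempty -> append to chain.
Insert 653: h=2, bucket 2 nonempty -> append to chain.
Final buckets:
0: 895
1: 672 -> 420
2: 17 -> 101 -> 431 -> 515 -> 653
3: 478
4: 717
5: 374

2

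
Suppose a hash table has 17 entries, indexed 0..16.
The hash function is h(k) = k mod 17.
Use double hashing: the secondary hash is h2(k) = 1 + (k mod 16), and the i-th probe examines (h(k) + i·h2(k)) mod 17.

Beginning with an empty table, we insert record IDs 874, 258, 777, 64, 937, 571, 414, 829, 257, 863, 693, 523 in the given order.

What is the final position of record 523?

15

874: h=7 -> slot 7
258: h=3 -> slot 3
777: h=12 -> slot 12
64: h=13 -> slot 13
937: h=2 -> slot 2
571: h=10 -> slot 10
414: h=6 -> slot 6
829: h=13, h2=14, probe 13,10,7,4 -> slot 4
257: h=2, h2=2, probe 2,4,6,8 -> slot 8
863: h=13, h2=16, probe 13,12,11 -> slot 11
693: h=13, h2=6, probe 13,2,8,14 -> slot 14
523: h=13, h2=12, probe 13,8,3,15 -> slot 15
Table: [—, —, 937, 258, 829, —, 414, 874, 257, —, 571, 863, 777, 64, 693, 523, —]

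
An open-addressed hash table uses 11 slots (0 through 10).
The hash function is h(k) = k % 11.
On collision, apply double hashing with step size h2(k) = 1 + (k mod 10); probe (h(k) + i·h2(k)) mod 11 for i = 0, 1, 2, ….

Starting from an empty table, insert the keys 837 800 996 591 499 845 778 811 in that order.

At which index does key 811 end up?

3

837 hashes to 1; slot 1 is free -> place at 1.
800 hashes to 8; slot 8 is free -> place at 8.
996 hashes to 6; slot 6 is free -> place at 6.
591 hashes to 8, h2=2; 8 taken -> place at 10.
499 hashes to 4; slot 4 is free -> place at 4.
845 hashes to 9; slot 9 is free -> place at 9.
778 hashes to 8, h2=9; 8,6,4 taken -> place at 2.
811 hashes to 8, h2=2; 8,10,1 taken -> place at 3.
Table: [∅, 837, 778, 811, 499, ∅, 996, ∅, 800, 845, 591]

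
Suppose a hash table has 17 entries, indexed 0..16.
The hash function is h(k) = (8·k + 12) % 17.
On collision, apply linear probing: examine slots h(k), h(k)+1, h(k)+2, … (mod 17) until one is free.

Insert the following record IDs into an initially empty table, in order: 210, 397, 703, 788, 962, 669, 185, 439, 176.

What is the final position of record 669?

210: h=9 => slot 9
397: h=9, probe 9,10 => slot 10
703: h=9, probe 9,10,11 => slot 11
788: h=9, probe 9,10,11,12 => slot 12
962: h=7 => slot 7
669: h=9, probe 9,10,11,12,13 => slot 13
185: h=13, probe 13,14 => slot 14
439: h=5 => slot 5
176: h=9, probe 9,10,11,12,13,14,15 => slot 15
Table: [-, -, -, -, -, 439, -, 962, -, 210, 397, 703, 788, 669, 185, 176, -]

13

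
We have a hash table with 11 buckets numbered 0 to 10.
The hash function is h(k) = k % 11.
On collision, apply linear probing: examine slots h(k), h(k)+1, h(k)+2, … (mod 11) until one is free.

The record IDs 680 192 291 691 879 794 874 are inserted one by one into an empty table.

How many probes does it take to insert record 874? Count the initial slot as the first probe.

3

Insert 680: h=9, slot 9 empty → index 9.
Insert 192: h=5, slot 5 empty → index 5.
Insert 291: h=5, slot 5 occupied → index 6.
Insert 691: h=9, slot 9 occupied → index 10.
Insert 879: h=10, slot 10 occupied → index 0.
Insert 794: h=2, slot 2 empty → index 2.
Insert 874: h=5, slots 5,6 occupied → index 7.
Table: [879, ., 794, ., ., 192, 291, 874, ., 680, 691]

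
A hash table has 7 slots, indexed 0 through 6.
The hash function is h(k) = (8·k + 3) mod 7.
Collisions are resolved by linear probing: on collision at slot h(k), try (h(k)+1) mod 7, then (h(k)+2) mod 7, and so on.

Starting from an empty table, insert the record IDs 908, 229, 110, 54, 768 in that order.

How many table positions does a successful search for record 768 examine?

5

Insert 908: h=1, slot 1 empty → index 1.
Insert 229: h=1, slot 1 occupied → index 2.
Insert 110: h=1, slots 1,2 occupied → index 3.
Insert 54: h=1, slots 1,2,3 occupied → index 4.
Insert 768: h=1, slots 1,2,3,4 occupied → index 5.
Table: [∅, 908, 229, 110, 54, 768, ∅]
Lookup 768: h=1, probe 1,2,3,4,5 → found at 5.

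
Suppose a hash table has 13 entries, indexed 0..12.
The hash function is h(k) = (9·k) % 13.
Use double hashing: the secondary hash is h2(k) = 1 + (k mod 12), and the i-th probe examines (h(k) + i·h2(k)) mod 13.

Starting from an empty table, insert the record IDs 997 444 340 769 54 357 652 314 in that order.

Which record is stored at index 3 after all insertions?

997: h=3 → slot 3
444: h=5 → slot 5
340: h=5, h2=5, probe 5,10 → slot 10
769: h=5, h2=2, probe 5,7 → slot 7
54: h=5, h2=7, probe 5,12 → slot 12
357: h=2 → slot 2
652: h=5, h2=5, probe 5,10,2,7,12,4 → slot 4
314: h=5, h2=3, probe 5,8 → slot 8
Table: [., ., 357, 997, 652, 444, ., 769, 314, ., 340, ., 54]

997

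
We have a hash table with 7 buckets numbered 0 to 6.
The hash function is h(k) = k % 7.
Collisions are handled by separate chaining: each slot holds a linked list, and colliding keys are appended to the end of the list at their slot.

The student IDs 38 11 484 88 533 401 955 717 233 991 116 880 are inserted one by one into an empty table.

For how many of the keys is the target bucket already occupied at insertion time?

38 -> bucket 3
11 -> bucket 4
484 -> bucket 1
88 -> bucket 4 (collision)
533 -> bucket 1 (collision)
401 -> bucket 2
955 -> bucket 3 (collision)
717 -> bucket 3 (collision)
233 -> bucket 2 (collision)
991 -> bucket 4 (collision)
116 -> bucket 4 (collision)
880 -> bucket 5
Final buckets:
0: _
1: 484 -> 533
2: 401 -> 233
3: 38 -> 955 -> 717
4: 11 -> 88 -> 991 -> 116
5: 880
6: _

7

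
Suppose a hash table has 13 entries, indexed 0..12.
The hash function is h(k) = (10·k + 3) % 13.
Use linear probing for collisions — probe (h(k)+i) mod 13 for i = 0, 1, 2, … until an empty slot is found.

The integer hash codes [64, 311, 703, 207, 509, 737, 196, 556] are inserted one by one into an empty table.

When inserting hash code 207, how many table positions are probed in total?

3

64 hashes to 6; slot 6 is free → place at 6.
311 hashes to 6; 6 taken → place at 7.
703 hashes to 0; slot 0 is free → place at 0.
207 hashes to 6; 6,7 taken → place at 8.
509 hashes to 10; slot 10 is free → place at 10.
737 hashes to 2; slot 2 is free → place at 2.
196 hashes to 0; 0 taken → place at 1.
556 hashes to 12; slot 12 is free → place at 12.
Table: [703, 196, 737, -, -, -, 64, 311, 207, -, 509, -, 556]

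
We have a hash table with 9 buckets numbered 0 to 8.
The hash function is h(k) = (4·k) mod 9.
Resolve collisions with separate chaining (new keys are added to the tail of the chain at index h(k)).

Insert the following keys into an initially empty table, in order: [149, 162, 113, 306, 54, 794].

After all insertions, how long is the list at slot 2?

Insert 149: h=2, bucket 2 empty -> new chain.
Insert 162: h=0, bucket 0 empty -> new chain.
Insert 113: h=2, bucket 2 nonempty -> append to chain.
Insert 306: h=0, bucket 0 nonempty -> append to chain.
Insert 54: h=0, bucket 0 nonempty -> append to chain.
Insert 794: h=8, bucket 8 empty -> new chain.
Final buckets:
0: 162 -> 306 -> 54
1: —
2: 149 -> 113
3: —
4: —
5: —
6: —
7: —
8: 794

2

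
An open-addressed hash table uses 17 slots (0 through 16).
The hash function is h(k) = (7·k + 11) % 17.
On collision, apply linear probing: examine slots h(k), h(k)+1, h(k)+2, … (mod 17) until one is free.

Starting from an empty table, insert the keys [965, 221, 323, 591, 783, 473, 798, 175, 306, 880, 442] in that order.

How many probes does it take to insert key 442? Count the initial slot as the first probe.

Insert 965: h=0, slot 0 empty => index 0.
Insert 221: h=11, slot 11 empty => index 11.
Insert 323: h=11, slot 11 occupied => index 12.
Insert 591: h=0, slot 0 occupied => index 1.
Insert 783: h=1, slot 1 occupied => index 2.
Insert 473: h=7, slot 7 empty => index 7.
Insert 798: h=4, slot 4 empty => index 4.
Insert 175: h=12, slot 12 occupied => index 13.
Insert 306: h=11, slots 11,12,13 occupied => index 14.
Insert 880: h=0, slots 0,1,2 occupied => index 3.
Insert 442: h=11, slots 11,12,13,14 occupied => index 15.
Table: [965, 591, 783, 880, 798, _, _, 473, _, _, _, 221, 323, 175, 306, 442, _]

5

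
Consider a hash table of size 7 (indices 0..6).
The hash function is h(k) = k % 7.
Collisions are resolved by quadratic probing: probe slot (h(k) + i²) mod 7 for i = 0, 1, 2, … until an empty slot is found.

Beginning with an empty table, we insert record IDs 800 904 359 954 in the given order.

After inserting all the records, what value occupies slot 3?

359

800 hashes to 2; slot 2 is free → place at 2.
904 hashes to 1; slot 1 is free → place at 1.
359 hashes to 2; 2 taken → place at 3.
954 hashes to 2; 2,3 taken → place at 6.
Table: [_, 904, 800, 359, _, _, 954]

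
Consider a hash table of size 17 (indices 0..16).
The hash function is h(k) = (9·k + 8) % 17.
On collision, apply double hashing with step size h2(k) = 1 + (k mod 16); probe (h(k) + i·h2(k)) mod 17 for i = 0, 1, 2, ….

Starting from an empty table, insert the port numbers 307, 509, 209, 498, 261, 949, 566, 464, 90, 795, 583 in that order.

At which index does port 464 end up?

3

307: h=0 => slot 0
509: h=16 => slot 16
209: h=2 => slot 2
498: h=2, h2=3, probe 2,5 => slot 5
261: h=11 => slot 11
949: h=15 => slot 15
566: h=2, h2=7, probe 2,9 => slot 9
464: h=2, h2=1, probe 2,3 => slot 3
90: h=2, h2=11, probe 2,13 => slot 13
795: h=6 => slot 6
583: h=2, h2=8, probe 2,10 => slot 10
Table: [307, ∅, 209, 464, ∅, 498, 795, ∅, ∅, 566, 583, 261, ∅, 90, ∅, 949, 509]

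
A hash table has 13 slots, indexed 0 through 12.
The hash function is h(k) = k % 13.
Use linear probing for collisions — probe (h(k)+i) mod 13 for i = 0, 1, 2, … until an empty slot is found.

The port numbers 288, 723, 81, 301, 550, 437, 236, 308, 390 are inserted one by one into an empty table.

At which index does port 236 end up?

288 hashes to 2; slot 2 is free → place at 2.
723 hashes to 8; slot 8 is free → place at 8.
81 hashes to 3; slot 3 is free → place at 3.
301 hashes to 2; 2,3 taken → place at 4.
550 hashes to 4; 4 taken → place at 5.
437 hashes to 8; 8 taken → place at 9.
236 hashes to 2; 2,3,4,5 taken → place at 6.
308 hashes to 9; 9 taken → place at 10.
390 hashes to 0; slot 0 is free → place at 0.
Table: [390, ., 288, 81, 301, 550, 236, ., 723, 437, 308, ., .]

6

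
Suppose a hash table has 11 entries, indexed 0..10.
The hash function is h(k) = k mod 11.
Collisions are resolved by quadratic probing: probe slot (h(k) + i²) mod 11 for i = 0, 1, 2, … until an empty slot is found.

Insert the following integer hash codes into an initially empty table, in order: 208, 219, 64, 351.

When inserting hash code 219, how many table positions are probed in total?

2

Insert 208: h=10, slot 10 empty → index 10.
Insert 219: h=10, slot 10 occupied → index 0.
Insert 64: h=9, slot 9 empty → index 9.
Insert 351: h=10, slots 10,0 occupied → index 3.
Table: [219, —, —, 351, —, —, —, —, —, 64, 208]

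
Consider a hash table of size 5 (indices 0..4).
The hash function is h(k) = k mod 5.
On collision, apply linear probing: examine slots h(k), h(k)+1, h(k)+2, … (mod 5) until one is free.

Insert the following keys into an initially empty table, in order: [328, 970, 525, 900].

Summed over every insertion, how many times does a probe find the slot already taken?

328: h=3 => slot 3
970: h=0 => slot 0
525: h=0, probe 0,1 => slot 1
900: h=0, probe 0,1,2 => slot 2
Table: [970, 525, 900, 328, ∅]

3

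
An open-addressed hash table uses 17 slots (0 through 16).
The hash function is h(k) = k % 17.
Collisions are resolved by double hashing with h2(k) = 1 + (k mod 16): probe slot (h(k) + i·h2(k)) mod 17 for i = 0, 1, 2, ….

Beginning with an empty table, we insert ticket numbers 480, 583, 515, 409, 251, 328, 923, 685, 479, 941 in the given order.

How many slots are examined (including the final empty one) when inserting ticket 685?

2

480: h=4 -> slot 4
583: h=5 -> slot 5
515: h=5, h2=4, probe 5,9 -> slot 9
409: h=1 -> slot 1
251: h=13 -> slot 13
328: h=5, h2=9, probe 5,14 -> slot 14
923: h=5, h2=12, probe 5,0 -> slot 0
685: h=5, h2=14, probe 5,2 -> slot 2
479: h=3 -> slot 3
941: h=6 -> slot 6
Table: [923, 409, 685, 479, 480, 583, 941, -, -, 515, -, -, -, 251, 328, -, -]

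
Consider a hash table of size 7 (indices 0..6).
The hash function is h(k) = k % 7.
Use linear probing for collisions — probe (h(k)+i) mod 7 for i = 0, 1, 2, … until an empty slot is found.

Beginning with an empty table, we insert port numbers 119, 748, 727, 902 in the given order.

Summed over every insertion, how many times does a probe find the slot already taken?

119: h=0 → slot 0
748: h=6 → slot 6
727: h=6, probe 6,0,1 → slot 1
902: h=6, probe 6,0,1,2 → slot 2
Table: [119, 727, 902, -, -, -, 748]

5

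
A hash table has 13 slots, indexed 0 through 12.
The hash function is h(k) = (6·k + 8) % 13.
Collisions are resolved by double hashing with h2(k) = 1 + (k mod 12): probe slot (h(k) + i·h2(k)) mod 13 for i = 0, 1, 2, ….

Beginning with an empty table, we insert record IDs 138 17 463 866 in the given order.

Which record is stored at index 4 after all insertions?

138

138 hashes to 4; slot 4 is free → place at 4.
17 hashes to 6; slot 6 is free → place at 6.
463 hashes to 4, h2=8; 4 taken → place at 12.
866 hashes to 4, h2=3; 4 taken → place at 7.
Table: [-, -, -, -, 138, -, 17, 866, -, -, -, -, 463]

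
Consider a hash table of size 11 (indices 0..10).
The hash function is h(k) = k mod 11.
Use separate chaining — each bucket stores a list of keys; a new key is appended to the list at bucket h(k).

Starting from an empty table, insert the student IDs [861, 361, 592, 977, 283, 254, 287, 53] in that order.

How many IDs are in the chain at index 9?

4

Insert 861: h=3, bucket 3 empty → new chain.
Insert 361: h=9, bucket 9 empty → new chain.
Insert 592: h=9, bucket 9 nonempty → append to chain.
Insert 977: h=9, bucket 9 nonempty → append to chain.
Insert 283: h=8, bucket 8 empty → new chain.
Insert 254: h=1, bucket 1 empty → new chain.
Insert 287: h=1, bucket 1 nonempty → append to chain.
Insert 53: h=9, bucket 9 nonempty → append to chain.
Final buckets:
0: ∅
1: 254 -> 287
2: ∅
3: 861
4: ∅
5: ∅
6: ∅
7: ∅
8: 283
9: 361 -> 592 -> 977 -> 53
10: ∅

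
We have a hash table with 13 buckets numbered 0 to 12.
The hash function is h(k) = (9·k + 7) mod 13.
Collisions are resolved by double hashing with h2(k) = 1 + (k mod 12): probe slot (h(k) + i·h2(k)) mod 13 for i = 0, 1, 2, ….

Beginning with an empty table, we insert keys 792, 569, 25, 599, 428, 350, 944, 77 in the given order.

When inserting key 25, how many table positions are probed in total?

Insert 792: h=11, slot 11 empty => index 11.
Insert 569: h=6, slot 6 empty => index 6.
Insert 25: h=11, h2=2, slot 11 occupied => index 0.
Insert 599: h=3, slot 3 empty => index 3.
Insert 428: h=11, h2=9, slot 11 occupied => index 7.
Insert 350: h=11, h2=3, slot 11 occupied => index 1.
Insert 944: h=1, h2=9, slot 1 occupied => index 10.
Insert 77: h=11, h2=6, slot 11 occupied => index 4.
Table: [25, 350, _, 599, 77, _, 569, 428, _, _, 944, 792, _]

2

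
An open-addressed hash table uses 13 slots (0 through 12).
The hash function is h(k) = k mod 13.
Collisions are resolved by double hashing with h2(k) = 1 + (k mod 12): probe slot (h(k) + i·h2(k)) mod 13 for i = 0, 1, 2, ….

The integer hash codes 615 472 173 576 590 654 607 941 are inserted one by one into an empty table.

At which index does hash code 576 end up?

5

615 hashes to 4; slot 4 is free → place at 4.
472 hashes to 4, h2=5; 4 taken → place at 9.
173 hashes to 4, h2=6; 4 taken → place at 10.
576 hashes to 4, h2=1; 4 taken → place at 5.
590 hashes to 5, h2=3; 5 taken → place at 8.
654 hashes to 4, h2=7; 4 taken → place at 11.
607 hashes to 9, h2=8; 9,4 taken → place at 12.
941 hashes to 5, h2=6; 5,11,4,10 taken → place at 3.
Table: [., ., ., 941, 615, 576, ., ., 590, 472, 173, 654, 607]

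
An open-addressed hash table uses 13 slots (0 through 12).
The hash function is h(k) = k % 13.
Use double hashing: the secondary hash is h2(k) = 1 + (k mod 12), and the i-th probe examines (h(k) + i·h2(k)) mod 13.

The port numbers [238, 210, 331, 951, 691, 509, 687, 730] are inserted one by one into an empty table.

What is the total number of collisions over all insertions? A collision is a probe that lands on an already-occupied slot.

Insert 238: h=4, slot 4 empty -> index 4.
Insert 210: h=2, slot 2 empty -> index 2.
Insert 331: h=6, slot 6 empty -> index 6.
Insert 951: h=2, h2=4, slots 2,6 occupied -> index 10.
Insert 691: h=2, h2=8, slots 2,10 occupied -> index 5.
Insert 509: h=2, h2=6, slot 2 occupied -> index 8.
Insert 687: h=11, slot 11 empty -> index 11.
Insert 730: h=2, h2=11, slot 2 occupied -> index 0.
Table: [730, ∅, 210, ∅, 238, 691, 331, ∅, 509, ∅, 951, 687, ∅]

6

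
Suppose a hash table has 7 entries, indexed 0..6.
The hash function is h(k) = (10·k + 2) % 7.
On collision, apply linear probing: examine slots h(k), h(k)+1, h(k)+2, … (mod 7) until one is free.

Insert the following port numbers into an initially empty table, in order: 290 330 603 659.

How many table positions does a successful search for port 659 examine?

290 hashes to 4; slot 4 is free => place at 4.
330 hashes to 5; slot 5 is free => place at 5.
603 hashes to 5; 5 taken => place at 6.
659 hashes to 5; 5,6 taken => place at 0.
Table: [659, ∅, ∅, ∅, 290, 330, 603]
Lookup 659: h=5, probe 5,6,0 → found at 0.

3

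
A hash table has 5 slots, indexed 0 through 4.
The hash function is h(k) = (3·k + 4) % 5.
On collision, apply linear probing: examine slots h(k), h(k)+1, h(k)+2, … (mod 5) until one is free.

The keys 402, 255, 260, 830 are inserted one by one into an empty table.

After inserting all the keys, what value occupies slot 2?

830

Insert 402: h=0, slot 0 empty -> index 0.
Insert 255: h=4, slot 4 empty -> index 4.
Insert 260: h=4, slots 4,0 occupied -> index 1.
Insert 830: h=4, slots 4,0,1 occupied -> index 2.
Table: [402, 260, 830, ∅, 255]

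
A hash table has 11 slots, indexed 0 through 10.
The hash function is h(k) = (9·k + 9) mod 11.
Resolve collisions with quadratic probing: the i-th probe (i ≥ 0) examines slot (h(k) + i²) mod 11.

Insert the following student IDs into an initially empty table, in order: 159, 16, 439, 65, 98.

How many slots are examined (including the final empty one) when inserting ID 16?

2

159 hashes to 10; slot 10 is free -> place at 10.
16 hashes to 10; 10 taken -> place at 0.
439 hashes to 0; 0 taken -> place at 1.
65 hashes to 0; 0,1 taken -> place at 4.
98 hashes to 0; 0,1,4 taken -> place at 9.
Table: [16, 439, ., ., 65, ., ., ., ., 98, 159]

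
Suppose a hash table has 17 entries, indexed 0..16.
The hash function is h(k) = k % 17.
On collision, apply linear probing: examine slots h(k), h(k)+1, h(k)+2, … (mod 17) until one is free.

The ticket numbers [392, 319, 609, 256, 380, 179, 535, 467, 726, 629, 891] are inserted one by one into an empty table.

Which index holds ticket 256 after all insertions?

Insert 392: h=1, slot 1 empty → index 1.
Insert 319: h=13, slot 13 empty → index 13.
Insert 609: h=14, slot 14 empty → index 14.
Insert 256: h=1, slot 1 occupied → index 2.
Insert 380: h=6, slot 6 empty → index 6.
Insert 179: h=9, slot 9 empty → index 9.
Insert 535: h=8, slot 8 empty → index 8.
Insert 467: h=8, slots 8,9 occupied → index 10.
Insert 726: h=12, slot 12 empty → index 12.
Insert 629: h=0, slot 0 empty → index 0.
Insert 891: h=7, slot 7 empty → index 7.
Table: [629, 392, 256, —, —, —, 380, 891, 535, 179, 467, —, 726, 319, 609, —, —]

2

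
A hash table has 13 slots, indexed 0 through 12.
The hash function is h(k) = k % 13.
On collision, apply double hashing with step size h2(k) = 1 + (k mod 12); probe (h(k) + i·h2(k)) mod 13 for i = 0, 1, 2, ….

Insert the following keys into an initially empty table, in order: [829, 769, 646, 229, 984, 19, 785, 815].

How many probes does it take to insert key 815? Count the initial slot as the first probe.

3

829: h=10 -> slot 10
769: h=2 -> slot 2
646: h=9 -> slot 9
229: h=8 -> slot 8
984: h=9, h2=1, probe 9,10,11 -> slot 11
19: h=6 -> slot 6
785: h=5 -> slot 5
815: h=9, h2=12, probe 9,8,7 -> slot 7
Table: [—, —, 769, —, —, 785, 19, 815, 229, 646, 829, 984, —]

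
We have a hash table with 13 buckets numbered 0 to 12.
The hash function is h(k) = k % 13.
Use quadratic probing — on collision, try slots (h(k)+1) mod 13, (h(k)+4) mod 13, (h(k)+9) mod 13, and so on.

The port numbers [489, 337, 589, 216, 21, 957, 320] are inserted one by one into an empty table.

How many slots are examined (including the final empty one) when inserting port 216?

489: h=8 → slot 8
337: h=12 → slot 12
589: h=4 → slot 4
216: h=8, probe 8,9 → slot 9
21: h=8, probe 8,9,12,4,11 → slot 11
957: h=8, probe 8,9,12,4,11,7 → slot 7
320: h=8, probe 8,9,12,4,11,7,5 → slot 5
Table: [_, _, _, _, 589, 320, _, 957, 489, 216, _, 21, 337]

2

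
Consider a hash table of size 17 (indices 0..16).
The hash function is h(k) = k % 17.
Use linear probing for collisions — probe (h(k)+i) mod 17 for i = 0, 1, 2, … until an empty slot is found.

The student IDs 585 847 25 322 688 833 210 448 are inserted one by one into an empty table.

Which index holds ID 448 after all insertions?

Insert 585: h=7, slot 7 empty => index 7.
Insert 847: h=14, slot 14 empty => index 14.
Insert 25: h=8, slot 8 empty => index 8.
Insert 322: h=16, slot 16 empty => index 16.
Insert 688: h=8, slot 8 occupied => index 9.
Insert 833: h=0, slot 0 empty => index 0.
Insert 210: h=6, slot 6 empty => index 6.
Insert 448: h=6, slots 6,7,8,9 occupied => index 10.
Table: [833, _, _, _, _, _, 210, 585, 25, 688, 448, _, _, _, 847, _, 322]

10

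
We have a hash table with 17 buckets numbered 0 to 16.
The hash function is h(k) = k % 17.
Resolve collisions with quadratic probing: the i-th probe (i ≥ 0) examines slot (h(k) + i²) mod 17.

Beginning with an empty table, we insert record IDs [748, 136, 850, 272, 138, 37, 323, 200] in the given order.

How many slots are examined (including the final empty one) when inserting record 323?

5

748: h=0 -> slot 0
136: h=0, probe 0,1 -> slot 1
850: h=0, probe 0,1,4 -> slot 4
272: h=0, probe 0,1,4,9 -> slot 9
138: h=2 -> slot 2
37: h=3 -> slot 3
323: h=0, probe 0,1,4,9,16 -> slot 16
200: h=13 -> slot 13
Table: [748, 136, 138, 37, 850, -, -, -, -, 272, -, -, -, 200, -, -, 323]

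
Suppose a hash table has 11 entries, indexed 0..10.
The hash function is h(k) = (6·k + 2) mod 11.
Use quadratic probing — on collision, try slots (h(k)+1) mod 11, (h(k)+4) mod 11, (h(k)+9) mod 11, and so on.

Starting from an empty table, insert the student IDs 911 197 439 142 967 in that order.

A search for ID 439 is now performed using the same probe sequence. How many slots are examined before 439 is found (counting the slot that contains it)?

911: h=1 → slot 1
197: h=7 → slot 7
439: h=7, probe 7,8 → slot 8
142: h=7, probe 7,8,0 → slot 0
967: h=7, probe 7,8,0,5 → slot 5
Table: [142, 911, ∅, ∅, ∅, 967, ∅, 197, 439, ∅, ∅]
Lookup 439: h=7, probe 7,8 → found at 8.

2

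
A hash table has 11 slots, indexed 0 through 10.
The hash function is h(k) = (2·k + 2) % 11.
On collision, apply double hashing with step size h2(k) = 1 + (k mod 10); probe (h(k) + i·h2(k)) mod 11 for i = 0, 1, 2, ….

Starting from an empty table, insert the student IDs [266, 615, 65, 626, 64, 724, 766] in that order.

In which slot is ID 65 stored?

266 hashes to 6; slot 6 is free → place at 6.
615 hashes to 0; slot 0 is free → place at 0.
65 hashes to 0, h2=6; 0,6 taken → place at 1.
626 hashes to 0, h2=7; 0 taken → place at 7.
64 hashes to 9; slot 9 is free → place at 9.
724 hashes to 9, h2=5; 9 taken → place at 3.
766 hashes to 5; slot 5 is free → place at 5.
Table: [615, 65, _, 724, _, 766, 266, 626, _, 64, _]

1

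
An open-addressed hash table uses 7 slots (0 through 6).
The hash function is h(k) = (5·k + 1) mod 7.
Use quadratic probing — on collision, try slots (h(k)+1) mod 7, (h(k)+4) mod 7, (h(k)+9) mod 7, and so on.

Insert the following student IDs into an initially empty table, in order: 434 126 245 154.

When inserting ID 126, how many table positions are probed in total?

434: h=1 -> slot 1
126: h=1, probe 1,2 -> slot 2
245: h=1, probe 1,2,5 -> slot 5
154: h=1, probe 1,2,5,3 -> slot 3
Table: [-, 434, 126, 154, -, 245, -]

2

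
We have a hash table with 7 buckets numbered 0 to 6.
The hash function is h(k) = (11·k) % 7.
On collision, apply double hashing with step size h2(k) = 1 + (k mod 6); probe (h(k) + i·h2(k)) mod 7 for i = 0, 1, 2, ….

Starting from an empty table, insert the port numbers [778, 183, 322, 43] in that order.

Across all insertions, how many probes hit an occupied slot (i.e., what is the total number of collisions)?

778 hashes to 4; slot 4 is free -> place at 4.
183 hashes to 4, h2=4; 4 taken -> place at 1.
322 hashes to 0; slot 0 is free -> place at 0.
43 hashes to 4, h2=2; 4 taken -> place at 6.
Table: [322, 183, ∅, ∅, 778, ∅, 43]

2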